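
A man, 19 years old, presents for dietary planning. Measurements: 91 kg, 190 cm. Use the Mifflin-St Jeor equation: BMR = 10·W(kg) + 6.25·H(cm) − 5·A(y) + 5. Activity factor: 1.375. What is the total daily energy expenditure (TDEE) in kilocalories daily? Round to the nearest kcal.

2760 kilocalories daily

Mifflin-St Jeor (male): BMR = 10(91) + 6.25(190) − 5(19) + 5 = 910 + 1187.5 − 95 + 5 = 2007.5 kcal/day.
TEE = BMR × activity factor = 2007.5 × 1.375 = 2760.3125 kcal/day.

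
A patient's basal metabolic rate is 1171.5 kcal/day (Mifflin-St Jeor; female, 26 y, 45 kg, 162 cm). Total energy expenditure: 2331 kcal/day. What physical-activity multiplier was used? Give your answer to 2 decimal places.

1.99

Activity factor = TEE ÷ BMR = 2331 ÷ 1171.5 = 1.99.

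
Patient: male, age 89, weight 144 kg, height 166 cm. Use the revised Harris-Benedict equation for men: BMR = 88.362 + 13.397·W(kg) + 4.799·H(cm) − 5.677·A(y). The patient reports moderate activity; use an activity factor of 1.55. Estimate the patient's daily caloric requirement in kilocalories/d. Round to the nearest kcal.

Harris-Benedict: BMR = 88.362 + 13.397(144) + 4.799(166) − 5.677(89) = 2308.911 kcal/day.
TEE = BMR × activity factor = 2308.911 × 1.55 = 3578.8121 kcal/day.

3579 kilocalories/d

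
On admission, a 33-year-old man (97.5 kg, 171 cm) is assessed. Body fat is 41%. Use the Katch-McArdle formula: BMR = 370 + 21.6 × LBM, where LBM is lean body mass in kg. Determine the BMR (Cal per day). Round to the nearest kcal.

1613 Cal per day

LBM = 97.5 × (1 − 0.41) = 57.525 kg. Katch-McArdle: BMR = 370 + 21.6 × 57.525 = 1612.54 kcal/day.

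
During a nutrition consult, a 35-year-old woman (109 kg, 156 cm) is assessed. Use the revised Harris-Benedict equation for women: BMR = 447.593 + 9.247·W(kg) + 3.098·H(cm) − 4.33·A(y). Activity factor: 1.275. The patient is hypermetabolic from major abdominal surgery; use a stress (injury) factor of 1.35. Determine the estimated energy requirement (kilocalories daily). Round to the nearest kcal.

3076 kilocalories daily

Harris-Benedict: BMR = 447.593 + 9.247(109) + 3.098(156) − 4.33(35) = 1787.254 kcal/day.
TEE = BMR × activity factor = 1787.254 × 1.275 = 2278.7489 kcal/day.
Apply stress factor: 2278.7489 × 1.35 = 3076.3109 kcal/day.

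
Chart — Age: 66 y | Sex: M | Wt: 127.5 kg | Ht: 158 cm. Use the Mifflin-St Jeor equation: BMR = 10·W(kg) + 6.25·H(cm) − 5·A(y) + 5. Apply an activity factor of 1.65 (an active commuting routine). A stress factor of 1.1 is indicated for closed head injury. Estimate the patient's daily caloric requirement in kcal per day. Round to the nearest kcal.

Mifflin-St Jeor (male): BMR = 10(127.5) + 6.25(158) − 5(66) + 5 = 1275 + 987.5 − 330 + 5 = 1937.5 kcal/day.
TEE = BMR × activity factor = 1937.5 × 1.65 = 3196.875 kcal/day.
Apply stress factor: 3196.875 × 1.1 = 3516.5625 kcal/day.

3517 kcal per day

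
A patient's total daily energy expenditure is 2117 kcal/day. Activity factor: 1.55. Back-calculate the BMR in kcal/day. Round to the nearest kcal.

1366 kcal/day

BMR = TEE ÷ activity factor = 2117 ÷ 1.55 = 1365.8065 kcal/day.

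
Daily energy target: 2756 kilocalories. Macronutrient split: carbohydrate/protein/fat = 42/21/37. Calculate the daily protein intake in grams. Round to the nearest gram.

Protein energy = 21% × 2756 = 578.76 kcal.
At 4 kcal/g: 578.76 ÷ 4 = 144.69 g.

145 g/day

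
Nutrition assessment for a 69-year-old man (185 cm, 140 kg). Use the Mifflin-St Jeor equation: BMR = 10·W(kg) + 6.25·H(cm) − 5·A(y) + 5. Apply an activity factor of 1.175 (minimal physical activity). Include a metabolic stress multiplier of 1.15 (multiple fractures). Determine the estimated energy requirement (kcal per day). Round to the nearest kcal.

Mifflin-St Jeor (male): BMR = 10(140) + 6.25(185) − 5(69) + 5 = 1400 + 1156.25 − 345 + 5 = 2216.25 kcal/day.
TEE = BMR × activity factor = 2216.25 × 1.175 = 2604.0938 kcal/day.
Apply stress factor: 2604.0938 × 1.15 = 2994.7078 kcal/day.

2995 kcal per day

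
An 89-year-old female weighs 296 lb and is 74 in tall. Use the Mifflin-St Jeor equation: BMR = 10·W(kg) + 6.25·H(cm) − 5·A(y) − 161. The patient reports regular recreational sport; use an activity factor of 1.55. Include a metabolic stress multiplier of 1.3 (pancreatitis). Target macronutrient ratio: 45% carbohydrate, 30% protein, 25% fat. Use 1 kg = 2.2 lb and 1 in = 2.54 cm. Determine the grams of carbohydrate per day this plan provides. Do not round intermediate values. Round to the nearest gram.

434 g/day

Convert to metric: weight = 296 ÷ 2.2 = 134.5455 kg; height = 74 × 2.54 = 187.96 cm.
Mifflin-St Jeor (female): BMR = 10(134.5455) + 6.25(187.96) − 5(89) − 161 = 1345.4545 + 1174.75 − 445 − 161 = 1914.2045 kcal/day.
TEE = 1914.2045 × 1.55 = 2967.017 kcal/day.
With stress factor 1.3: 2967.017 × 1.3 = 3857.1222 kcal/day.
Carbohydrate energy = 45% × 3857.1222 = 1735.705 kcal.
Carbohydrate = 1735.705 ÷ 4 kcal/g = 433.9262 g.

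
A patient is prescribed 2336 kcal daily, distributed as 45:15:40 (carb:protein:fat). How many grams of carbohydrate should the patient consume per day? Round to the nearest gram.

Carbohydrate energy = 45% × 2336 = 1051.2 kcal.
At 4 kcal/g: 1051.2 ÷ 4 = 262.8 g.

263 g/day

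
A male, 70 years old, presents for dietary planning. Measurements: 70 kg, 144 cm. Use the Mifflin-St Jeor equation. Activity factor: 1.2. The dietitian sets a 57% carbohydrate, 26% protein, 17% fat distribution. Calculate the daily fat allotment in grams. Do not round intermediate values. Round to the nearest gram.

Mifflin-St Jeor (male): BMR = 10(70) + 6.25(144) − 5(70) + 5 = 700 + 900 − 350 + 5 = 1255 kcal/day.
TEE = 1255 × 1.2 = 1506 kcal/day.
Fat energy = 17% × 1506 = 256.02 kcal.
Fat = 256.02 ÷ 9 kcal/g = 28.4467 g.

28 g/day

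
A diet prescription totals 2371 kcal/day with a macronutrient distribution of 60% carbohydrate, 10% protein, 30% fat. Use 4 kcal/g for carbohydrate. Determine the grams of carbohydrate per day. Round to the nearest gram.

356 g/day

Carbohydrate energy = 60% × 2371 = 1422.6 kcal.
At 4 kcal/g: 1422.6 ÷ 4 = 355.65 g.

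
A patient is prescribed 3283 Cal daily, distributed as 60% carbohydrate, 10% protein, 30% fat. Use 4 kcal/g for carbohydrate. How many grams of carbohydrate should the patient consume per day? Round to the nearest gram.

Carbohydrate energy = 60% × 3283 = 1969.8 kcal.
At 4 kcal/g: 1969.8 ÷ 4 = 492.45 g.

492 g/day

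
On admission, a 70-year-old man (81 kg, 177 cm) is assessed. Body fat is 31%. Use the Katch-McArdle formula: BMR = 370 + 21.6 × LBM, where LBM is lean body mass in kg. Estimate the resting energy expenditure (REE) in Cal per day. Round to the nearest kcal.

LBM = 81 × (1 − 0.31) = 55.89 kg. Katch-McArdle: BMR = 370 + 21.6 × 55.89 = 1577.224 kcal/day.

1577 Cal per day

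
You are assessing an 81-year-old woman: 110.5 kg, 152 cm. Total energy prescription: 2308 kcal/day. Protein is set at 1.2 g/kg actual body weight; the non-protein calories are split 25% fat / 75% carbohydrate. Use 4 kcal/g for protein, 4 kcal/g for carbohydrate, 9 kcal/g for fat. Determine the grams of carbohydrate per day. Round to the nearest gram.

333 g/day

Protein = 1.2 × 110.5 = 132.6 g → 132.6 × 4 = 530.4 kcal.
Non-protein calories = 2308 − 530.4 = 1777.6 kcal.
Fat: 25% × 1777.6 = 444.4 kcal; carbohydrate: 1333.2 kcal.
Carbohydrate: 1333.2 kcal ÷ 4 kcal/g = 333.3 g.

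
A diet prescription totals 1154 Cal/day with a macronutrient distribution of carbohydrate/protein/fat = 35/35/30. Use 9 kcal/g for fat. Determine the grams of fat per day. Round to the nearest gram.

Fat energy = 30% × 1154 = 346.2 kcal.
At 9 kcal/g: 346.2 ÷ 9 = 38.4667 g.

38 g/day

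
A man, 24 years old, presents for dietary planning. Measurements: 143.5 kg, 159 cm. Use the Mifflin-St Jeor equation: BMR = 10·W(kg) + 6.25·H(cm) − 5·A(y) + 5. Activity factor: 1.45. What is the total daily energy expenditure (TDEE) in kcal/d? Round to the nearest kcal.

Mifflin-St Jeor (male): BMR = 10(143.5) + 6.25(159) − 5(24) + 5 = 1435 + 993.75 − 120 + 5 = 2313.75 kcal/day.
TEE = BMR × activity factor = 2313.75 × 1.45 = 3354.9375 kcal/day.

3355 kcal/d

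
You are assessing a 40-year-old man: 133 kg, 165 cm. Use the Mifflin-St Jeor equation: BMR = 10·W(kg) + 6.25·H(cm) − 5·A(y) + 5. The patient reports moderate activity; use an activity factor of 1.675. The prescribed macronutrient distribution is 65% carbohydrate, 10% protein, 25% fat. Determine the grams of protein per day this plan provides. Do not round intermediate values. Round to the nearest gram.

91 g/day

Mifflin-St Jeor (male): BMR = 10(133) + 6.25(165) − 5(40) + 5 = 1330 + 1031.25 − 200 + 5 = 2166.25 kcal/day.
TEE = 2166.25 × 1.675 = 3628.4688 kcal/day.
Protein energy = 10% × 3628.4688 = 362.8469 kcal.
Protein = 362.8469 ÷ 4 kcal/g = 90.7117 g.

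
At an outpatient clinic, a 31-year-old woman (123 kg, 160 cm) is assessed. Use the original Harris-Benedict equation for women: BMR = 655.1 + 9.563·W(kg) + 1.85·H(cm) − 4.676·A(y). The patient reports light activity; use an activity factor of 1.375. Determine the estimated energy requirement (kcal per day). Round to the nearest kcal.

2726 kcal per day

Harris-Benedict: BMR = 655.1 + 9.563(123) + 1.85(160) − 4.676(31) = 1982.393 kcal/day.
TEE = BMR × activity factor = 1982.393 × 1.375 = 2725.7904 kcal/day.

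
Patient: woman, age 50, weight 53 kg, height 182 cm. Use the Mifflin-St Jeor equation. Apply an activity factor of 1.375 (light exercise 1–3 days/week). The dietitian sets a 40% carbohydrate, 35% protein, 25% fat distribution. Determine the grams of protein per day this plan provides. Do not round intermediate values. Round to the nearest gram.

151 g/day

Mifflin-St Jeor (female): BMR = 10(53) + 6.25(182) − 5(50) − 161 = 530 + 1137.5 − 250 − 161 = 1256.5 kcal/day.
TEE = 1256.5 × 1.375 = 1727.6875 kcal/day.
Protein energy = 35% × 1727.6875 = 604.6906 kcal.
Protein = 604.6906 ÷ 4 kcal/g = 151.1727 g.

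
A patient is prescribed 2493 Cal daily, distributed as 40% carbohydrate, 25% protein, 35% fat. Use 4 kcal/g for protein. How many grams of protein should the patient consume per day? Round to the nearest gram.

156 g/day

Protein energy = 25% × 2493 = 623.25 kcal.
At 4 kcal/g: 623.25 ÷ 4 = 155.8125 g.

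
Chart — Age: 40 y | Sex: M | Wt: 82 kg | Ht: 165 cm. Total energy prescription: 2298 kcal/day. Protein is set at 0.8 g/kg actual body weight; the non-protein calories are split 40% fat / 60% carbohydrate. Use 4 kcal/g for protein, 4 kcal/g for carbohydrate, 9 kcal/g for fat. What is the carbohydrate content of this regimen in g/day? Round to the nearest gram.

305 g/day

Protein = 0.8 × 82 = 65.6 g → 65.6 × 4 = 262.4 kcal.
Non-protein calories = 2298 − 262.4 = 2035.6 kcal.
Fat: 40% × 2035.6 = 814.24 kcal; carbohydrate: 1221.36 kcal.
Carbohydrate: 1221.36 kcal ÷ 4 kcal/g = 305.34 g.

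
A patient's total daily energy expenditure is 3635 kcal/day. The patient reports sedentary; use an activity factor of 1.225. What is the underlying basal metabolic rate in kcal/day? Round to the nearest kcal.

2967 kcal/day

BMR = TEE ÷ activity factor = 3635 ÷ 1.225 = 2967.3469 kcal/day.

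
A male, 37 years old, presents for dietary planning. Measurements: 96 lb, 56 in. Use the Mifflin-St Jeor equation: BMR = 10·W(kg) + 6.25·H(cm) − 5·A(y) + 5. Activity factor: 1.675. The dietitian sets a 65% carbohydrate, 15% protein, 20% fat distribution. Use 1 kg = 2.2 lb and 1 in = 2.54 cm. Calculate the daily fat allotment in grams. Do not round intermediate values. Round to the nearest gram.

43 g/day

Convert to metric: weight = 96 ÷ 2.2 = 43.6364 kg; height = 56 × 2.54 = 142.24 cm.
Mifflin-St Jeor (male): BMR = 10(43.6364) + 6.25(142.24) − 5(37) + 5 = 436.3636 + 889 − 185 + 5 = 1145.3636 kcal/day.
TEE = 1145.3636 × 1.675 = 1918.4841 kcal/day.
Fat energy = 20% × 1918.4841 = 383.6968 kcal.
Fat = 383.6968 ÷ 9 kcal/g = 42.633 g.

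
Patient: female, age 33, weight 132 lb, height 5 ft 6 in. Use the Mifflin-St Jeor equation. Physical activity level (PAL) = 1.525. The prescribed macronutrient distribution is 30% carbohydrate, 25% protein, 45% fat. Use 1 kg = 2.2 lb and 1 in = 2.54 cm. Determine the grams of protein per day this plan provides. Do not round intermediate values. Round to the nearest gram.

Convert to metric: weight = 132 ÷ 2.2 = 60 kg; height = (5×12 + 6) × 2.54 = 66 × 2.54 = 167.64 cm.
Mifflin-St Jeor (female): BMR = 10(60) + 6.25(167.64) − 5(33) − 161 = 600 + 1047.75 − 165 − 161 = 1321.75 kcal/day.
TEE = 1321.75 × 1.525 = 2015.6688 kcal/day.
Protein energy = 25% × 2015.6688 = 503.9172 kcal.
Protein = 503.9172 ÷ 4 kcal/g = 125.9793 g.

126 g/day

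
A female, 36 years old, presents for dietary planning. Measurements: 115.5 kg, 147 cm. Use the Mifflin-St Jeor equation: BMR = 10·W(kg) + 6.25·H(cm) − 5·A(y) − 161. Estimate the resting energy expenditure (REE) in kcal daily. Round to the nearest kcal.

Mifflin-St Jeor (female): BMR = 10(115.5) + 6.25(147) − 5(36) − 161 = 1155 + 918.75 − 180 − 161 = 1732.75 kcal/day.

1733 kcal daily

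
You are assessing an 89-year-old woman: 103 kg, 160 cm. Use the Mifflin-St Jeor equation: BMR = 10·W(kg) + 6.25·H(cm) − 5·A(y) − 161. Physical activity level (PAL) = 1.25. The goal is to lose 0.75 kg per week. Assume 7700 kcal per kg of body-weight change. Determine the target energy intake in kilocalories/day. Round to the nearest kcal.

955 kilocalories/day

Mifflin-St Jeor (female): BMR = 10(103) + 6.25(160) − 5(89) − 161 = 1030 + 1000 − 445 − 161 = 1424 kcal/day.
TEE = 1424 × 1.25 = 1780 kcal/day.
Required daily deficit = 0.75 × 7700 ÷ 7 = 825 kcal/day.
Target intake = 1780 − 825 = 955 kcal/day.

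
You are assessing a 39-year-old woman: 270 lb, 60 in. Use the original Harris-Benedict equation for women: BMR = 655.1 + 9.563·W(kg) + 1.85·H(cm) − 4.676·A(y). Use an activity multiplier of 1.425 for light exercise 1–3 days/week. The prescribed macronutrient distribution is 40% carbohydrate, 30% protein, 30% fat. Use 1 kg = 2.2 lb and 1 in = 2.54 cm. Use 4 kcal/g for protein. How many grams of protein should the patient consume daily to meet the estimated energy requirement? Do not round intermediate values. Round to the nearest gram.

Convert to metric: weight = 270 ÷ 2.2 = 122.7273 kg; height = 60 × 2.54 = 152.4 cm.
Harris-Benedict: BMR = 655.1 + 9.563(122.7273) + 1.85(152.4) − 4.676(39) = 1928.3169 kcal/day.
TEE = 1928.3169 × 1.425 = 2747.8516 kcal/day.
Protein energy = 30% × 2747.8516 = 824.3555 kcal.
Protein = 824.3555 ÷ 4 kcal/g = 206.0889 g.

206 g/day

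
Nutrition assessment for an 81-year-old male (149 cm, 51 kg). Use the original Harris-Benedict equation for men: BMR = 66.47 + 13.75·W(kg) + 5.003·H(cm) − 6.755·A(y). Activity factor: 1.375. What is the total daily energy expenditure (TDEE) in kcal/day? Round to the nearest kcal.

1328 kcal/day

Harris-Benedict: BMR = 66.47 + 13.75(51) + 5.003(149) − 6.755(81) = 966.012 kcal/day.
TEE = BMR × activity factor = 966.012 × 1.375 = 1328.2665 kcal/day.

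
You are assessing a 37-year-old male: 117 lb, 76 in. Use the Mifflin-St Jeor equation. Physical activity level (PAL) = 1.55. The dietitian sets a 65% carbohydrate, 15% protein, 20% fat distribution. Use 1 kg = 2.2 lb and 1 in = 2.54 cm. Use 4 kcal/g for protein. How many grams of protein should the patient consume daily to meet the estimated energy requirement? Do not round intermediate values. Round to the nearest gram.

91 g/day

Convert to metric: weight = 117 ÷ 2.2 = 53.1818 kg; height = 76 × 2.54 = 193.04 cm.
Mifflin-St Jeor (male): BMR = 10(53.1818) + 6.25(193.04) − 5(37) + 5 = 531.8182 + 1206.5 − 185 + 5 = 1558.3182 kcal/day.
TEE = 1558.3182 × 1.55 = 2415.3932 kcal/day.
Protein energy = 15% × 2415.3932 = 362.309 kcal.
Protein = 362.309 ÷ 4 kcal/g = 90.5772 g.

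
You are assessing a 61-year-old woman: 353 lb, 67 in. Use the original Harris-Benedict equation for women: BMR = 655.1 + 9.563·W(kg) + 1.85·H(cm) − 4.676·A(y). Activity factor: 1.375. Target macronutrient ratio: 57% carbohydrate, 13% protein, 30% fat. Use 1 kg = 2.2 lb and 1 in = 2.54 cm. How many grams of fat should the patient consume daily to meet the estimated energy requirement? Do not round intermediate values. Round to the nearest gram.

Convert to metric: weight = 353 ÷ 2.2 = 160.4545 kg; height = 67 × 2.54 = 170.18 cm.
Harris-Benedict: BMR = 655.1 + 9.563(160.4545) + 1.85(170.18) − 4.676(61) = 2219.1238 kcal/day.
TEE = 2219.1238 × 1.375 = 3051.2953 kcal/day.
Fat energy = 30% × 3051.2953 = 915.3886 kcal.
Fat = 915.3886 ÷ 9 kcal/g = 101.7098 g.

102 g/day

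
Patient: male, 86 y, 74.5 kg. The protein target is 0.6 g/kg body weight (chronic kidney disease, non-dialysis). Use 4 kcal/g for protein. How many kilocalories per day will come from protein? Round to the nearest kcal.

Protein = 0.6 g/kg × 74.5 kg = 44.7 g/day.
Protein energy = 44.7 g × 4 kcal/g = 178.8 kcal/day.

179 kcal/day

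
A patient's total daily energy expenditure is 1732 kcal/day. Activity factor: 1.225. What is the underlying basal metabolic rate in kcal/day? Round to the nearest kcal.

1414 kcal/day

BMR = TEE ÷ activity factor = 1732 ÷ 1.225 = 1413.8776 kcal/day.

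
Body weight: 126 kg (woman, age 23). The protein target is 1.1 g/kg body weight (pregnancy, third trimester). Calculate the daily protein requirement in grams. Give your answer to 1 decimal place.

Protein = 1.1 g/kg × 126 kg = 138.6 g/day.

138.6 g/day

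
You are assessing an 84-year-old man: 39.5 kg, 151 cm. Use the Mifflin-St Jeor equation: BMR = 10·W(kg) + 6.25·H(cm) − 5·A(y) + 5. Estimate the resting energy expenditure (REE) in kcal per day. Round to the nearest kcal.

Mifflin-St Jeor (male): BMR = 10(39.5) + 6.25(151) − 5(84) + 5 = 395 + 943.75 − 420 + 5 = 923.75 kcal/day.

924 kcal per day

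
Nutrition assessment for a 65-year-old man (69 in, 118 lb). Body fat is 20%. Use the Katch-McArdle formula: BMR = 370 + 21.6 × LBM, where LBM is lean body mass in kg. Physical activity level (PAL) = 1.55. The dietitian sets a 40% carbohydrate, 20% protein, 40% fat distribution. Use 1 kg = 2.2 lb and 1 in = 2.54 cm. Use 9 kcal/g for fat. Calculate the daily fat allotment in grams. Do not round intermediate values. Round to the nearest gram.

Convert to metric: weight = 118 ÷ 2.2 = 53.6364 kg; height = 69 × 2.54 = 175.26 cm.
LBM = 53.6364 × (1 − 0.2) = 42.9091 kg. Katch-McArdle: BMR = 370 + 21.6 × 42.9091 = 1296.8364 kcal/day.
TEE = 1296.8364 × 1.55 = 2010.0964 kcal/day.
Fat energy = 40% × 2010.0964 = 804.0385 kcal.
Fat = 804.0385 ÷ 9 kcal/g = 89.3376 g.

89 g/day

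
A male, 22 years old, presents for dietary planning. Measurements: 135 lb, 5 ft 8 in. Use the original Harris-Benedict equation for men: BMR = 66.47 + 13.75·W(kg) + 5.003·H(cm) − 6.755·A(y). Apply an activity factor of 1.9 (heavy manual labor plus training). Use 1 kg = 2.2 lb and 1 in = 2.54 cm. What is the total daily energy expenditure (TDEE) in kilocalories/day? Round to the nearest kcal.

Convert to metric: weight = 135 ÷ 2.2 = 61.3636 kg; height = (5×12 + 8) × 2.54 = 68 × 2.54 = 172.72 cm.
Harris-Benedict: BMR = 66.47 + 13.75(61.3636) + 5.003(172.72) − 6.755(22) = 1625.7282 kcal/day.
TEE = BMR × activity factor = 1625.7282 × 1.9 = 3088.8835 kcal/day.

3089 kilocalories/day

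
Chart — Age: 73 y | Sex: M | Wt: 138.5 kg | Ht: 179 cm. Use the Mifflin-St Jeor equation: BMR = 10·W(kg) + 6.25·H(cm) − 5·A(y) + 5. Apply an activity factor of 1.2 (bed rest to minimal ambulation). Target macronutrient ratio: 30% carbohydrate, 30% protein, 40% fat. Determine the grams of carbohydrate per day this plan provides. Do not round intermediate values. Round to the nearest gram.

193 g/day

Mifflin-St Jeor (male): BMR = 10(138.5) + 6.25(179) − 5(73) + 5 = 1385 + 1118.75 − 365 + 5 = 2143.75 kcal/day.
TEE = 2143.75 × 1.2 = 2572.5 kcal/day.
Carbohydrate energy = 30% × 2572.5 = 771.75 kcal.
Carbohydrate = 771.75 ÷ 4 kcal/g = 192.9375 g.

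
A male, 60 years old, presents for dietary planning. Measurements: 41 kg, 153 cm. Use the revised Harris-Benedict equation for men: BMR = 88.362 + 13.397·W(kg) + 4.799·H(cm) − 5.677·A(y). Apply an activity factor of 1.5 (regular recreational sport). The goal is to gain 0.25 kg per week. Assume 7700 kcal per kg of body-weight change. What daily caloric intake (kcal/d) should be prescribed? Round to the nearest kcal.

Harris-Benedict: BMR = 88.362 + 13.397(41) + 4.799(153) − 5.677(60) = 1031.266 kcal/day.
TEE = 1031.266 × 1.5 = 1546.899 kcal/day.
Required daily surplus = 0.25 × 7700 ÷ 7 = 275 kcal/day.
Target intake = 1546.899 + 275 = 1821.899 kcal/day.

1822 kcal/d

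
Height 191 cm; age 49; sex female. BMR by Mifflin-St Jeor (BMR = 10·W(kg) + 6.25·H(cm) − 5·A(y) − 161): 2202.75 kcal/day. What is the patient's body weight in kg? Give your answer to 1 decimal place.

141.5 kg

2202.75 = 10·W + 6.25(191) − 5(49) − 161
10·W = 2202.75 − 787.75 = 1415, so W = 141.5 kg.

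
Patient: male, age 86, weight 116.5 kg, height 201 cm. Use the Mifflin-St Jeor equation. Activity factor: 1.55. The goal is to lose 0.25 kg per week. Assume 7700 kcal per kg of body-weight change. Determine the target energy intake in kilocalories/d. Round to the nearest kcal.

2819 kilocalories/d

Mifflin-St Jeor (male): BMR = 10(116.5) + 6.25(201) − 5(86) + 5 = 1165 + 1256.25 − 430 + 5 = 1996.25 kcal/day.
TEE = 1996.25 × 1.55 = 3094.1875 kcal/day.
Required daily deficit = 0.25 × 7700 ÷ 7 = 275 kcal/day.
Target intake = 3094.1875 − 275 = 2819.1875 kcal/day.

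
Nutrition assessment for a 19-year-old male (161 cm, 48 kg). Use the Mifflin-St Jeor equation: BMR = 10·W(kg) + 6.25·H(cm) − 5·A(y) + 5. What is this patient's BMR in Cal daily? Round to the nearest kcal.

Mifflin-St Jeor (male): BMR = 10(48) + 6.25(161) − 5(19) + 5 = 480 + 1006.25 − 95 + 5 = 1396.25 kcal/day.

1396 Cal daily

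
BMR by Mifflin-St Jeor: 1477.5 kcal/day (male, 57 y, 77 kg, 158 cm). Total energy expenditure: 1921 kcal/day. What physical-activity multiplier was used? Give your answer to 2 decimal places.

1.30

Activity factor = TEE ÷ BMR = 1921 ÷ 1477.5 = 1.3.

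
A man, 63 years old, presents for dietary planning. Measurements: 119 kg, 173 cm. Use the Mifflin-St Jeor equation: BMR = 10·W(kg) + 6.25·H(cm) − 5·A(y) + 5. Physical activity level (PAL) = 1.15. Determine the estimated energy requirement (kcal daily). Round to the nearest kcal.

Mifflin-St Jeor (male): BMR = 10(119) + 6.25(173) − 5(63) + 5 = 1190 + 1081.25 − 315 + 5 = 1961.25 kcal/day.
TEE = BMR × activity factor = 1961.25 × 1.15 = 2255.4375 kcal/day.

2255 kcal daily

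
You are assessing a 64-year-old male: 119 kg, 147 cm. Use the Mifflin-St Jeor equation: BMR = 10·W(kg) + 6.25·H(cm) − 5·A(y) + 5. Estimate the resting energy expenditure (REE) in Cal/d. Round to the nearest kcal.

1794 Cal/d

Mifflin-St Jeor (male): BMR = 10(119) + 6.25(147) − 5(64) + 5 = 1190 + 918.75 − 320 + 5 = 1793.75 kcal/day.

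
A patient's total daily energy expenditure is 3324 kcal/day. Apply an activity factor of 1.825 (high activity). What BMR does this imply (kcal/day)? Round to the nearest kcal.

BMR = TEE ÷ activity factor = 3324 ÷ 1.825 = 1821.3699 kcal/day.

1821 kcal/day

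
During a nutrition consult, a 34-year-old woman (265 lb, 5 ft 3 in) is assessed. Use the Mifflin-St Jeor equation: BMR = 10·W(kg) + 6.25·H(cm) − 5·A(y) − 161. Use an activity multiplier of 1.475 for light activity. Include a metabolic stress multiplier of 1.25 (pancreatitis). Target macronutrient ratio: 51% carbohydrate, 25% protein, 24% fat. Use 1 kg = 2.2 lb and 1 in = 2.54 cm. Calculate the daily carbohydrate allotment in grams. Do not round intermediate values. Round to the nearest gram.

Convert to metric: weight = 265 ÷ 2.2 = 120.4545 kg; height = (5×12 + 3) × 2.54 = 63 × 2.54 = 160.02 cm.
Mifflin-St Jeor (female): BMR = 10(120.4545) + 6.25(160.02) − 5(34) − 161 = 1204.5455 + 1000.125 − 170 − 161 = 1873.6705 kcal/day.
TEE = 1873.6705 × 1.475 = 2763.6639 kcal/day.
With stress factor 1.25: 2763.6639 × 1.25 = 3454.5799 kcal/day.
Carbohydrate energy = 51% × 3454.5799 = 1761.8357 kcal.
Carbohydrate = 1761.8357 ÷ 4 kcal/g = 440.4589 g.

440 g/day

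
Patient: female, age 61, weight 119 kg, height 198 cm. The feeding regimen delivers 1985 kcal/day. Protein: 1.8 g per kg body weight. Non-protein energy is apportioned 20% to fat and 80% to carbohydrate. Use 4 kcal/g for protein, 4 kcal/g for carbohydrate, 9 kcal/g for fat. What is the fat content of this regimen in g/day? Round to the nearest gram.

25 g/day

Protein = 1.8 × 119 = 214.2 g → 214.2 × 4 = 856.8 kcal.
Non-protein calories = 1985 − 856.8 = 1128.2 kcal.
Fat: 20% × 1128.2 = 225.64 kcal; carbohydrate: 902.56 kcal.
Fat: 225.64 kcal ÷ 9 kcal/g = 25.0711 g.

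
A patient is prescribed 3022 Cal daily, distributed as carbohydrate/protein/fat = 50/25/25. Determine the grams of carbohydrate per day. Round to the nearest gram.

Carbohydrate energy = 50% × 3022 = 1511 kcal.
At 4 kcal/g: 1511 ÷ 4 = 377.75 g.

378 g/day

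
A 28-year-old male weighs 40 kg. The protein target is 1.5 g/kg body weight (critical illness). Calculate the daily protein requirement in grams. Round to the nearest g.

Protein = 1.5 g/kg × 40 kg = 60 g/day.

60 g/day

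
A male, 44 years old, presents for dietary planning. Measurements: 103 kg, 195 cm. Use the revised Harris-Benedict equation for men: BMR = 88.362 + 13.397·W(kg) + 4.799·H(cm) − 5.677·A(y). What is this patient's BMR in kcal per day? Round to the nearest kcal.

2154 kcal per day

Harris-Benedict: BMR = 88.362 + 13.397(103) + 4.799(195) − 5.677(44) = 2154.27 kcal/day.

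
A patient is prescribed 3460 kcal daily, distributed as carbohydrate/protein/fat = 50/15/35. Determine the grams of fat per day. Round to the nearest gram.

Fat energy = 35% × 3460 = 1211 kcal.
At 9 kcal/g: 1211 ÷ 9 = 134.5556 g.

135 g/day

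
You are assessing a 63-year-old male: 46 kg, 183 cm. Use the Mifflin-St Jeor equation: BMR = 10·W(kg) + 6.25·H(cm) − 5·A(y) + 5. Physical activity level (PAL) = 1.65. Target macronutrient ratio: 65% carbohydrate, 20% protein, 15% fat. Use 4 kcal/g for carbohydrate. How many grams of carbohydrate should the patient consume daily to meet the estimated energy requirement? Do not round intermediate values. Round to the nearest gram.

Mifflin-St Jeor (male): BMR = 10(46) + 6.25(183) − 5(63) + 5 = 460 + 1143.75 − 315 + 5 = 1293.75 kcal/day.
TEE = 1293.75 × 1.65 = 2134.6875 kcal/day.
Carbohydrate energy = 65% × 2134.6875 = 1387.5469 kcal.
Carbohydrate = 1387.5469 ÷ 4 kcal/g = 346.8867 g.

347 g/day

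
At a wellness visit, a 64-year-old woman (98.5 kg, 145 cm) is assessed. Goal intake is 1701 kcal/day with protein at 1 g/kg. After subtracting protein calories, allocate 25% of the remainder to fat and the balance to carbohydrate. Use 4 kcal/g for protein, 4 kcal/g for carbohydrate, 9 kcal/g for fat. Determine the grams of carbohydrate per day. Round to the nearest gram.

245 g/day

Protein = 1 × 98.5 = 98.5 g → 98.5 × 4 = 394 kcal.
Non-protein calories = 1701 − 394 = 1307 kcal.
Fat: 25% × 1307 = 326.75 kcal; carbohydrate: 980.25 kcal.
Carbohydrate: 980.25 kcal ÷ 4 kcal/g = 245.0625 g.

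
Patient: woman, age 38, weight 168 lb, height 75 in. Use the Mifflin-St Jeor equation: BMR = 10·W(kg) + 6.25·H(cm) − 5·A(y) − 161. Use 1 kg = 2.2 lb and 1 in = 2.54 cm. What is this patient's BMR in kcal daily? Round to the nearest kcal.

1603 kcal daily

Convert to metric: weight = 168 ÷ 2.2 = 76.3636 kg; height = 75 × 2.54 = 190.5 cm.
Mifflin-St Jeor (female): BMR = 10(76.3636) + 6.25(190.5) − 5(38) − 161 = 763.6364 + 1190.625 − 190 − 161 = 1603.2614 kcal/day.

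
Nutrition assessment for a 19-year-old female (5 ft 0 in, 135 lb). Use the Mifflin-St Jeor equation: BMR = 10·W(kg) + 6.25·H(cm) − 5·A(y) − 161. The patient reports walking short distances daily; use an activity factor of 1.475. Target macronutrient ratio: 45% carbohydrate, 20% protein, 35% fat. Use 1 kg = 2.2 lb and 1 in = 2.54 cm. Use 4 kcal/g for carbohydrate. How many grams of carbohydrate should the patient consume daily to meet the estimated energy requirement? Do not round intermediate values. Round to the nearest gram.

Convert to metric: weight = 135 ÷ 2.2 = 61.3636 kg; height = (5×12 + 0) × 2.54 = 60 × 2.54 = 152.4 cm.
Mifflin-St Jeor (female): BMR = 10(61.3636) + 6.25(152.4) − 5(19) − 161 = 613.6364 + 952.5 − 95 − 161 = 1310.1364 kcal/day.
TEE = 1310.1364 × 1.475 = 1932.4511 kcal/day.
Carbohydrate energy = 45% × 1932.4511 = 869.603 kcal.
Carbohydrate = 869.603 ÷ 4 kcal/g = 217.4008 g.

217 g/day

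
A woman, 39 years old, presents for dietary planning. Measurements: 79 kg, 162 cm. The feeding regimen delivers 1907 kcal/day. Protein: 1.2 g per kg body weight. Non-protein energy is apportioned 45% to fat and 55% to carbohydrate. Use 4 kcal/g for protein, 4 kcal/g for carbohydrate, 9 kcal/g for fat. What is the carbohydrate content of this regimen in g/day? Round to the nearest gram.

Protein = 1.2 × 79 = 94.8 g → 94.8 × 4 = 379.2 kcal.
Non-protein calories = 1907 − 379.2 = 1527.8 kcal.
Fat: 45% × 1527.8 = 687.51 kcal; carbohydrate: 840.29 kcal.
Carbohydrate: 840.29 kcal ÷ 4 kcal/g = 210.0725 g.

210 g/day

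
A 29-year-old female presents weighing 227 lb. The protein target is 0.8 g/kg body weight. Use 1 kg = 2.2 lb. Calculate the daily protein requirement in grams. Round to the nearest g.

Weight in kg = 227 ÷ 2.2 = 103.1818 kg.
Protein = 0.8 g/kg × 103.1818 kg = 82.5455 g/day.

83 g/day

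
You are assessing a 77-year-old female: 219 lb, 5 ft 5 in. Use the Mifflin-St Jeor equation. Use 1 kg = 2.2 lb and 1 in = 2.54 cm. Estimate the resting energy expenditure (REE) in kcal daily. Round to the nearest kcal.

1481 kcal daily

Convert to metric: weight = 219 ÷ 2.2 = 99.5455 kg; height = (5×12 + 5) × 2.54 = 65 × 2.54 = 165.1 cm.
Mifflin-St Jeor (female): BMR = 10(99.5455) + 6.25(165.1) − 5(77) − 161 = 995.4545 + 1031.875 − 385 − 161 = 1481.3295 kcal/day.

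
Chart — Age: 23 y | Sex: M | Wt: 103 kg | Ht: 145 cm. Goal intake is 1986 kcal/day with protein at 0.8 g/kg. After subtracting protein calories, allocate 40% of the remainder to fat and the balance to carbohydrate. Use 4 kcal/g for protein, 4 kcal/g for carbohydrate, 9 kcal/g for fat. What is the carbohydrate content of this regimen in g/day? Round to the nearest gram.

248 g/day

Protein = 0.8 × 103 = 82.4 g → 82.4 × 4 = 329.6 kcal.
Non-protein calories = 1986 − 329.6 = 1656.4 kcal.
Fat: 40% × 1656.4 = 662.56 kcal; carbohydrate: 993.84 kcal.
Carbohydrate: 993.84 kcal ÷ 4 kcal/g = 248.46 g.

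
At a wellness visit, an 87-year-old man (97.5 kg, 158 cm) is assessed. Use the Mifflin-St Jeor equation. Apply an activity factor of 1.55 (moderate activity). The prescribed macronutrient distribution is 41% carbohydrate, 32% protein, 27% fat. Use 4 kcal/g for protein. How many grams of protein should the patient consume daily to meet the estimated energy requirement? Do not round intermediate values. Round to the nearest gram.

Mifflin-St Jeor (male): BMR = 10(97.5) + 6.25(158) − 5(87) + 5 = 975 + 987.5 − 435 + 5 = 1532.5 kcal/day.
TEE = 1532.5 × 1.55 = 2375.375 kcal/day.
Protein energy = 32% × 2375.375 = 760.12 kcal.
Protein = 760.12 ÷ 4 kcal/g = 190.03 g.

190 g/day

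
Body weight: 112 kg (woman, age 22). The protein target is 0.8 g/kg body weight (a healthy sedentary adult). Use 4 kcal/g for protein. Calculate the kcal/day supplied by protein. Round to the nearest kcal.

Protein = 0.8 g/kg × 112 kg = 89.6 g/day.
Protein energy = 89.6 g × 4 kcal/g = 358.4 kcal/day.

358 kcal/day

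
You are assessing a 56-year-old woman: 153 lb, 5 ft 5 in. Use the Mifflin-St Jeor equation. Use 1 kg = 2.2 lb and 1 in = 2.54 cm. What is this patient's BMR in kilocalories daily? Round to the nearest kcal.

1286 kilocalories daily

Convert to metric: weight = 153 ÷ 2.2 = 69.5455 kg; height = (5×12 + 5) × 2.54 = 65 × 2.54 = 165.1 cm.
Mifflin-St Jeor (female): BMR = 10(69.5455) + 6.25(165.1) − 5(56) − 161 = 695.4545 + 1031.875 − 280 − 161 = 1286.3295 kcal/day.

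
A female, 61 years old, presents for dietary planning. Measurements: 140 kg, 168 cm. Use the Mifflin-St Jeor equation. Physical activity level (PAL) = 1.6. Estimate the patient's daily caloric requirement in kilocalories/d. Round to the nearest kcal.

Mifflin-St Jeor (female): BMR = 10(140) + 6.25(168) − 5(61) − 161 = 1400 + 1050 − 305 − 161 = 1984 kcal/day.
TEE = BMR × activity factor = 1984 × 1.6 = 3174.4 kcal/day.

3174 kilocalories/d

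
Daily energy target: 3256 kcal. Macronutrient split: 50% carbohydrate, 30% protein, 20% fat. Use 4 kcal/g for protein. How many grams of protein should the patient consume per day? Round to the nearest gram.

Protein energy = 30% × 3256 = 976.8 kcal.
At 4 kcal/g: 976.8 ÷ 4 = 244.2 g.

244 g/day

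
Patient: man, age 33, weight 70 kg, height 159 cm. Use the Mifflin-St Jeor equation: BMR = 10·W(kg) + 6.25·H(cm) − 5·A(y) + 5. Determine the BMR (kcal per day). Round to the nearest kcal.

Mifflin-St Jeor (male): BMR = 10(70) + 6.25(159) − 5(33) + 5 = 700 + 993.75 − 165 + 5 = 1533.75 kcal/day.

1534 kcal per day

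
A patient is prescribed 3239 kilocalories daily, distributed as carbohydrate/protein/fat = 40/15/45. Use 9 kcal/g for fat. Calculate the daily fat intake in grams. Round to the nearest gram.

162 g/day

Fat energy = 45% × 3239 = 1457.55 kcal.
At 9 kcal/g: 1457.55 ÷ 9 = 161.95 g.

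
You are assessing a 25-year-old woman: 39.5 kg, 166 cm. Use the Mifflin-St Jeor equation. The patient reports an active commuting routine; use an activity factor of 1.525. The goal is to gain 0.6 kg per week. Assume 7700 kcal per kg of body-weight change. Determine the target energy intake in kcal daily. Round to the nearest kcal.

Mifflin-St Jeor (female): BMR = 10(39.5) + 6.25(166) − 5(25) − 161 = 395 + 1037.5 − 125 − 161 = 1146.5 kcal/day.
TEE = 1146.5 × 1.525 = 1748.4125 kcal/day.
Required daily surplus = 0.6 × 7700 ÷ 7 = 660 kcal/day.
Target intake = 1748.4125 + 660 = 2408.4125 kcal/day.

2408 kcal daily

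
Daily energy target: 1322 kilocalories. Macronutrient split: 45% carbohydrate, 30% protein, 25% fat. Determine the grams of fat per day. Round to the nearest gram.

Fat energy = 25% × 1322 = 330.5 kcal.
At 9 kcal/g: 330.5 ÷ 9 = 36.7222 g.

37 g/day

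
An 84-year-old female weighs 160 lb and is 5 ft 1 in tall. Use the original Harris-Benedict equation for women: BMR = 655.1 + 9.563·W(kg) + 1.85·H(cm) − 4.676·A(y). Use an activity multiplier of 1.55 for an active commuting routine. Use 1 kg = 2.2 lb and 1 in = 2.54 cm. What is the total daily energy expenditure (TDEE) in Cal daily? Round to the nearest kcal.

Convert to metric: weight = 160 ÷ 2.2 = 72.7273 kg; height = (5×12 + 1) × 2.54 = 61 × 2.54 = 154.94 cm.
Harris-Benedict: BMR = 655.1 + 9.563(72.7273) + 1.85(154.94) − 4.676(84) = 1244.4459 kcal/day.
TEE = BMR × activity factor = 1244.4459 × 1.55 = 1928.8912 kcal/day.

1929 Cal daily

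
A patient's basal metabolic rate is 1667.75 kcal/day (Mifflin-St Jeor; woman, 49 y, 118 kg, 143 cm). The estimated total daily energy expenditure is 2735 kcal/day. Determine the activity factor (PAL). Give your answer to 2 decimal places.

1.64

Activity factor = TEE ÷ BMR = 2735 ÷ 1667.75 = 1.64.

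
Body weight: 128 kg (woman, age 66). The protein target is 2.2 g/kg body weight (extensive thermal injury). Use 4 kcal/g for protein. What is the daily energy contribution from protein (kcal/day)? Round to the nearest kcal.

Protein = 2.2 g/kg × 128 kg = 281.6 g/day.
Protein energy = 281.6 g × 4 kcal/g = 1126.4 kcal/day.

1126 kcal/day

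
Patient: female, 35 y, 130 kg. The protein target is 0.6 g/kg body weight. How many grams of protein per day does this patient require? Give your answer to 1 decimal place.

78.0 g/day

Protein = 0.6 g/kg × 130 kg = 78 g/day.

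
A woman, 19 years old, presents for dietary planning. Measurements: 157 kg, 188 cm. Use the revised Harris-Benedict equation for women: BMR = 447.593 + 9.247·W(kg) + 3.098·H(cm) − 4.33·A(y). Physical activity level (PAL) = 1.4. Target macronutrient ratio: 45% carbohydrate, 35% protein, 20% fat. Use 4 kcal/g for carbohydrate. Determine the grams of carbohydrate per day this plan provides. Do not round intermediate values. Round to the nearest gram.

378 g/day

Harris-Benedict: BMR = 447.593 + 9.247(157) + 3.098(188) − 4.33(19) = 2399.526 kcal/day.
TEE = 2399.526 × 1.4 = 3359.3364 kcal/day.
Carbohydrate energy = 45% × 3359.3364 = 1511.7014 kcal.
Carbohydrate = 1511.7014 ÷ 4 kcal/g = 377.9253 g.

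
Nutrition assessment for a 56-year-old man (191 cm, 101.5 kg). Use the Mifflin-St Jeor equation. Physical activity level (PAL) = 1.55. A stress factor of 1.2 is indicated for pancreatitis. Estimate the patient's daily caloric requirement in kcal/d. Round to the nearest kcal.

Mifflin-St Jeor (male): BMR = 10(101.5) + 6.25(191) − 5(56) + 5 = 1015 + 1193.75 − 280 + 5 = 1933.75 kcal/day.
TEE = BMR × activity factor = 1933.75 × 1.55 = 2997.3125 kcal/day.
Apply stress factor: 2997.3125 × 1.2 = 3596.775 kcal/day.

3597 kcal/d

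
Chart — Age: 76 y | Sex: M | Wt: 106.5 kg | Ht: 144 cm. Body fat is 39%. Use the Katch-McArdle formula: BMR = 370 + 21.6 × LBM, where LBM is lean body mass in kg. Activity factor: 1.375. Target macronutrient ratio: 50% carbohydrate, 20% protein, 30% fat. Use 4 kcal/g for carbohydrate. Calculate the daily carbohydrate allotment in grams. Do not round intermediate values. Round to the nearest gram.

305 g/day

LBM = 106.5 × (1 − 0.39) = 64.965 kg. Katch-McArdle: BMR = 370 + 21.6 × 64.965 = 1773.244 kcal/day.
TEE = 1773.244 × 1.375 = 2438.2105 kcal/day.
Carbohydrate energy = 50% × 2438.2105 = 1219.1053 kcal.
Carbohydrate = 1219.1053 ÷ 4 kcal/g = 304.7763 g.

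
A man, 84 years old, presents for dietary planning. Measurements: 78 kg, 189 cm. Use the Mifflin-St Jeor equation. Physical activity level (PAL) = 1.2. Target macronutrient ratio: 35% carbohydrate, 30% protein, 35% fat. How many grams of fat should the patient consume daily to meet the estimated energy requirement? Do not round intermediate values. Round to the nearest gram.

72 g/day

Mifflin-St Jeor (male): BMR = 10(78) + 6.25(189) − 5(84) + 5 = 780 + 1181.25 − 420 + 5 = 1546.25 kcal/day.
TEE = 1546.25 × 1.2 = 1855.5 kcal/day.
Fat energy = 35% × 1855.5 = 649.425 kcal.
Fat = 649.425 ÷ 9 kcal/g = 72.1583 g.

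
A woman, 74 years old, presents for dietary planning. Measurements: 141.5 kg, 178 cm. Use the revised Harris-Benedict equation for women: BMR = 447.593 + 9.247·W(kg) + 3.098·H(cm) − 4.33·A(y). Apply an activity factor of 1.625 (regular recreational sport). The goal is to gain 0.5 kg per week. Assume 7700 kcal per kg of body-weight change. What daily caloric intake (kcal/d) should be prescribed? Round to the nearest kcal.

Harris-Benedict: BMR = 447.593 + 9.247(141.5) + 3.098(178) − 4.33(74) = 1987.0675 kcal/day.
TEE = 1987.0675 × 1.625 = 3228.9847 kcal/day.
Required daily surplus = 0.5 × 7700 ÷ 7 = 550 kcal/day.
Target intake = 3228.9847 + 550 = 3778.9847 kcal/day.

3779 kcal/d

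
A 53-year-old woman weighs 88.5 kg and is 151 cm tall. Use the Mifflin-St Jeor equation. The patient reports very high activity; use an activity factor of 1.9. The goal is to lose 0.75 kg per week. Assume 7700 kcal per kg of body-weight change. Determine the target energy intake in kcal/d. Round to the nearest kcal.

1840 kcal/d

Mifflin-St Jeor (female): BMR = 10(88.5) + 6.25(151) − 5(53) − 161 = 885 + 943.75 − 265 − 161 = 1402.75 kcal/day.
TEE = 1402.75 × 1.9 = 2665.225 kcal/day.
Required daily deficit = 0.75 × 7700 ÷ 7 = 825 kcal/day.
Target intake = 2665.225 − 825 = 1840.225 kcal/day.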